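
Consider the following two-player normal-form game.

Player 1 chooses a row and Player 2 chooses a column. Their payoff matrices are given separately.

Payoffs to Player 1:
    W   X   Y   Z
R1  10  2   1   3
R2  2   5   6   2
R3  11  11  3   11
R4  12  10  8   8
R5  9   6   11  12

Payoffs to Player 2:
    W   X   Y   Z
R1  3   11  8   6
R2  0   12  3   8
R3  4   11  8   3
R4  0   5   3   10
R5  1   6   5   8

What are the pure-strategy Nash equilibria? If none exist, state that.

(R3, X); (R5, Z)

(R1, W): Player 1 can switch to R3 (10 → 11). Not NE.
(R1, X): Player 1 can switch to R2 (2 → 5). Not NE.
(R1, Y): Player 1 can switch to R2 (1 → 6). Not NE.
(R1, Z): Player 1 can switch to R3 (3 → 11). Not NE.
(R2, W): Player 1 can switch to R1 (2 → 10). Not NE.
(R2, X): Player 1 can switch to R3 (5 → 11). Not NE.
(R2, Y): Player 1 can switch to R4 (6 → 8). Not NE.
(R2, Z): Player 1 can switch to R1 (2 → 3). Not NE.
(R3, X): Player 1 gets 11, best alternative 10; Player 2 gets 11, best alternative 8. No profitable deviation — NE.
(R5, Z): Player 1 gets 12, best alternative 11; Player 2 gets 8, best alternative 6. No profitable deviation — NE.
(The remaining 10 profiles each have a profitable deviation by the same check.)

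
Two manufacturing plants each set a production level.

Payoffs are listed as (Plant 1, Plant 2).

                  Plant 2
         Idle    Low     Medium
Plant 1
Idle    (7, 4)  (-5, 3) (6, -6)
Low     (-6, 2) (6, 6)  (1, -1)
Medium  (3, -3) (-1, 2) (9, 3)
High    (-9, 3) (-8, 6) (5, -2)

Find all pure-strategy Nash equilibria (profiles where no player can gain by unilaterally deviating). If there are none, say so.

Pure-strategy Nash equilibria: (Idle, Idle); (Low, Low); (Medium, Medium)

Mark each player's best response to every combination of opponents' strategies; a profile where every player is best-responding is a pure Nash equilibrium.
Plant 1 against Idle: payoffs 7, -6, 3, -9 → best response Idle.
Plant 1 against Low: payoffs -5, 6, -1, -8 → best response Low.
Plant 1 against Medium: payoffs 6, 1, 9, 5 → best response Medium.
Plant 2 against Idle: payoffs 4, 3, -6 → best response Idle.
Plant 2 against Low: payoffs 2, 6, -1 → best response Low.
Plant 2 against Medium: payoffs -3, 2, 3 → best response Medium.
Plant 2 against High: payoffs 3, 6, -2 → best response Low.
Mutual best responses: (Idle, Idle); (Low, Low); (Medium, Medium).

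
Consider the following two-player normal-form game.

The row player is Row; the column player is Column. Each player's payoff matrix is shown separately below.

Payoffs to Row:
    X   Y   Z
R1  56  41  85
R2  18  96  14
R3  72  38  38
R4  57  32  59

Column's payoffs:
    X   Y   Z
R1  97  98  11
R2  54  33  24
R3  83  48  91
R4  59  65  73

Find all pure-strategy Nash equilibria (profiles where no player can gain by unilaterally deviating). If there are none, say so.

Row against X: payoffs 56, 18, 72, 57 → best response R3.
Row against Y: payoffs 41, 96, 38, 32 → best response R2.
Row against Z: payoffs 85, 14, 38, 59 → best response R1.
Column against R1: payoffs 97, 98, 11 → best response Y.
Column against R2: payoffs 54, 33, 24 → best response X.
Column against R3: payoffs 83, 48, 91 → best response Z.
Column against R4: payoffs 59, 65, 73 → best response Z.
No profile is a mutual best response for all players.

There is no pure-strategy Nash equilibrium.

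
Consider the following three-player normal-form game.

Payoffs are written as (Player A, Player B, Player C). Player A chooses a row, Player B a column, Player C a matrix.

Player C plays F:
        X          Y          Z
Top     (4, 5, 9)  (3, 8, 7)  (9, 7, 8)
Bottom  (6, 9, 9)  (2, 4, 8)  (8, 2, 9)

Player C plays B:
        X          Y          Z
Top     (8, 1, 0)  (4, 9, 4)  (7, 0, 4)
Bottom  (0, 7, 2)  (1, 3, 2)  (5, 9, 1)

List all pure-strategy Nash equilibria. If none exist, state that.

Player A against (X, F): payoffs 4, 6 → best response Bottom.
Player A against (X, B): payoffs 8, 0 → best response Top.
Player A against (Y, F): payoffs 3, 2 → best response Top.
Player A against (Y, B): payoffs 4, 1 → best response Top.
Player A against (Z, F): payoffs 9, 8 → best response Top.
Player A against (Z, B): payoffs 7, 5 → best response Top.
Player B against (Top, F): payoffs 5, 8, 7 → best response Y.
Player B against (Top, B): payoffs 1, 9, 0 → best response Y.
Player B against (Bottom, F): payoffs 9, 4, 2 → best response X.
Player B against (Bottom, B): payoffs 7, 3, 9 → best response Z.
Player C against (Top, X): payoffs 9, 0 → best response F.
Player C against (Top, Y): payoffs 7, 4 → best response F.
Player C against (Top, Z): payoffs 8, 4 → best response F.
Player C against (Bottom, X): payoffs 9, 2 → best response F.
Player C against (Bottom, Y): payoffs 8, 2 → best response F.
Player C against (Bottom, Z): payoffs 9, 1 → best response F.
Mutual best responses: (Top, Y, F); (Bottom, X, F).

(Top, Y, F), (Bottom, X, F)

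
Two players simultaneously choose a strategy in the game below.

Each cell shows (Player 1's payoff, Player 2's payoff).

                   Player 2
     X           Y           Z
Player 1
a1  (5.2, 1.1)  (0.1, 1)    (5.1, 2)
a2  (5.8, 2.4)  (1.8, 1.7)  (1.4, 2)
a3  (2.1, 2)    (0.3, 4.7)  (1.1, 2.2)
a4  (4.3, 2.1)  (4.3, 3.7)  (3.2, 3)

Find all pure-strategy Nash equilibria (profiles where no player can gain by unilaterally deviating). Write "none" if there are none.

(a1, Z); (a2, X); (a4, Y)

Player 1 against X: payoffs 5.2, 5.8, 2.1, 4.3 → best response a2.
Player 1 against Y: payoffs 0.1, 1.8, 0.3, 4.3 → best response a4.
Player 1 against Z: payoffs 5.1, 1.4, 1.1, 3.2 → best response a1.
Player 2 against a1: payoffs 1.1, 1, 2 → best response Z.
Player 2 against a2: payoffs 2.4, 1.7, 2 → best response X.
Player 2 against a3: payoffs 2, 4.7, 2.2 → best response Y.
Player 2 against a4: payoffs 2.1, 3.7, 3 → best response Y.
Mutual best responses: (a1, Z); (a2, X); (a4, Y).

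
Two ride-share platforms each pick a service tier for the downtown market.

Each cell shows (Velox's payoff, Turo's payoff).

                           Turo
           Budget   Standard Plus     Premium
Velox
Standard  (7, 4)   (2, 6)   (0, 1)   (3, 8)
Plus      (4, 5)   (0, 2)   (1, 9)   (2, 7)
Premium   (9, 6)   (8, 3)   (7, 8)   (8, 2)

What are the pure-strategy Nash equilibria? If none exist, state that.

The unique pure-strategy Nash equilibrium is (Premium, Plus).

Velox against Budget: payoffs 7, 4, 9 → best response Premium.
Velox against Standard: payoffs 2, 0, 8 → best response Premium.
Velox against Plus: payoffs 0, 1, 7 → best response Premium.
Velox against Premium: payoffs 3, 2, 8 → best response Premium.
Turo against Standard: payoffs 4, 6, 1, 8 → best response Premium.
Turo against Plus: payoffs 5, 2, 9, 7 → best response Plus.
Turo against Premium: payoffs 6, 3, 8, 2 → best response Plus.
Mutual best responses: (Premium, Plus).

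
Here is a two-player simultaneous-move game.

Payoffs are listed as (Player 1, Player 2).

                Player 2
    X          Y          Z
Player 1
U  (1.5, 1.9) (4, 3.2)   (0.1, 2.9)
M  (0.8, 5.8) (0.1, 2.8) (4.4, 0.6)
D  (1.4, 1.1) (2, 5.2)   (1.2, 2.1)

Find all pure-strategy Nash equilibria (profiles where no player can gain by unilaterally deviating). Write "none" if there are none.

(U, X): Player 2 can switch to Y (1.9 → 3.2). Not NE.
(U, Y): Player 1 gets 4, best alternative 2; Player 2 gets 3.2, best alternative 2.9. No profitable deviation — NE.
(U, Z): Player 1 can switch to M (0.1 → 4.4). Not NE.
(M, X): Player 1 can switch to U (0.8 → 1.5). Not NE.
(M, Y): Player 1 can switch to U (0.1 → 4). Not NE.
(M, Z): Player 2 can switch to X (0.6 → 5.8). Not NE.
(D, X): Player 1 can switch to U (1.4 → 1.5). Not NE.
(D, Y): Player 1 can switch to U (2 → 4). Not NE.
(D, Z): Player 1 can switch to M (1.2 → 4.4). Not NE.

The unique pure-strategy Nash equilibrium is (U, Y).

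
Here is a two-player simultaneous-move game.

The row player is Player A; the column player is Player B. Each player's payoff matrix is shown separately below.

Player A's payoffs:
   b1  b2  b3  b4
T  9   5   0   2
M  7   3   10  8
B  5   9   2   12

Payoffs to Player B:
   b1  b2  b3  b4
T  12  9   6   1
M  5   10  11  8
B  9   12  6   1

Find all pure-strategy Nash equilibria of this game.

For each strategy profile, look for a profitable unilateral deviation.
(T, b1): Player A gets 9, best alternative 7; Player B gets 12, best alternative 9. No profitable deviation — NE.
(T, b2): Player A can switch to B (5 → 9). Not NE.
(T, b3): Player A can switch to M (0 → 10). Not NE.
(T, b4): Player A can switch to M (2 → 8). Not NE.
(M, b1): Player A can switch to T (7 → 9). Not NE.
(M, b2): Player A can switch to T (3 → 5). Not NE.
(M, b3): Player A gets 10, best alternative 2; Player B gets 11, best alternative 10. No profitable deviation — NE.
(M, b4): Player A can switch to B (8 → 12). Not NE.
(B, b1): Player A can switch to T (5 → 9). Not NE.
(B, b2): Player A gets 9, best alternative 5; Player B gets 12, best alternative 9. No profitable deviation — NE.
(B, b3): Player A can switch to M (2 → 10). Not NE.
(B, b4): Player B can switch to b1 (1 → 9). Not NE.

Pure-strategy Nash equilibria: (T, b1), (M, b3), (B, b2)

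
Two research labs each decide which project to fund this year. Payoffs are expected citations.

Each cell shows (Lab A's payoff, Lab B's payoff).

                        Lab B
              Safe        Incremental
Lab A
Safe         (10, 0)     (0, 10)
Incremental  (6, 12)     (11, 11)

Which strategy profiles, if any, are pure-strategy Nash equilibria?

There is no pure-strategy Nash equilibrium.

(Safe, Safe): Lab B can switch to Incremental (0 → 10). Not NE.
(Safe, Incremental): Lab A can switch to Incremental (0 → 11). Not NE.
(Incremental, Safe): Lab A can switch to Safe (6 → 10). Not NE.
(Incremental, Incremental): Lab B can switch to Safe (11 → 12). Not NE.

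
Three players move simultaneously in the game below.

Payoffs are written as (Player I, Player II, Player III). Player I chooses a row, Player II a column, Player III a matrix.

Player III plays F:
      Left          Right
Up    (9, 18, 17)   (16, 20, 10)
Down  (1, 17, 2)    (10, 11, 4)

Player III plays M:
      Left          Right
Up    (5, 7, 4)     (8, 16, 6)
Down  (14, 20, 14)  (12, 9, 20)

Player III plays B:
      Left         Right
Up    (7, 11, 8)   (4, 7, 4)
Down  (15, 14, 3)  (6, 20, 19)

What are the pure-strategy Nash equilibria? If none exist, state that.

Check each profile: it is a Nash equilibrium iff no player can strictly gain by switching unilaterally.
(Up, Left, F): Player II can switch to Right (18 → 20). Not NE.
(Up, Left, M): Player I can switch to Down (5 → 14). Not NE.
(Up, Left, B): Player I can switch to Down (7 → 15). Not NE.
(Up, Right, F): Player I gets 16, best alternative 10; Player II gets 20, best alternative 18; Player III gets 10, best alternative 6. No profitable deviation — NE.
(Up, Right, M): Player I can switch to Down (8 → 12). Not NE.
(Up, Right, B): Player I can switch to Down (4 → 6). Not NE.
(Down, Left, F): Player I can switch to Up (1 → 9). Not NE.
(Down, Left, M): Player I gets 14, best alternative 5; Player II gets 20, best alternative 9; Player III gets 14, best alternative 3. No profitable deviation — NE.
(Down, Left, B): Player II can switch to Right (14 → 20). Not NE.
(Down, Right, F): Player I can switch to Up (10 → 16). Not NE.
(The remaining 2 profiles each have a profitable deviation by the same check.)

(Up, Right, F), (Down, Left, M)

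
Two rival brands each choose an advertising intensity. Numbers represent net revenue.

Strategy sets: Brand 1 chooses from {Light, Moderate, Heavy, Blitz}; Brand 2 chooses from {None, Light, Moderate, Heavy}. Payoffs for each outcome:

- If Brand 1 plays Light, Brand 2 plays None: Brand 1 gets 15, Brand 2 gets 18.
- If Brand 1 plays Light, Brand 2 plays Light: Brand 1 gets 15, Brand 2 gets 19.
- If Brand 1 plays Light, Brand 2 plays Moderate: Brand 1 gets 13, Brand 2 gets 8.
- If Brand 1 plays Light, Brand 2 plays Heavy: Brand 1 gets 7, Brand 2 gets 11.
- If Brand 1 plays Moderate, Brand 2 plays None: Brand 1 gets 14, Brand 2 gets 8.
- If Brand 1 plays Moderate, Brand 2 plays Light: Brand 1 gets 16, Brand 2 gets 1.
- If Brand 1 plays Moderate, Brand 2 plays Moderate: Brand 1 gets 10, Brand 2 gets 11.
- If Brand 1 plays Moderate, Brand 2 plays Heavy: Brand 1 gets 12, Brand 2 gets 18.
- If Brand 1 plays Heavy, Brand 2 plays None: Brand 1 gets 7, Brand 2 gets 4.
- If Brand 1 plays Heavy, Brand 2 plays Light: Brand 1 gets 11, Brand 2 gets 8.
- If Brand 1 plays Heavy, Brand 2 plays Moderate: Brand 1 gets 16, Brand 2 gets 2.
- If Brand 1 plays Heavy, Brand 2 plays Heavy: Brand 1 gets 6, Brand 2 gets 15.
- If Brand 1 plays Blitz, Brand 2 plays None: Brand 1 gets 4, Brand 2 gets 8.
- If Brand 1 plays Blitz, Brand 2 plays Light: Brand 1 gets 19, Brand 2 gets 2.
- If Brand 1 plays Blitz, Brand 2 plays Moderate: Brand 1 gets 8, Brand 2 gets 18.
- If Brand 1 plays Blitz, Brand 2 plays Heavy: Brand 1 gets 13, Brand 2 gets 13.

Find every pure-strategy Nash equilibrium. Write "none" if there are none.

There is no pure-strategy Nash equilibrium.

(Light, None): Brand 2 can switch to Light (18 → 19). Not NE.
(Light, Light): Brand 1 can switch to Moderate (15 → 16). Not NE.
(Light, Moderate): Brand 1 can switch to Heavy (13 → 16). Not NE.
(Light, Heavy): Brand 1 can switch to Moderate (7 → 12). Not NE.
(Moderate, None): Brand 1 can switch to Light (14 → 15). Not NE.
(Moderate, Light): Brand 1 can switch to Blitz (16 → 19). Not NE.
(Moderate, Moderate): Brand 1 can switch to Light (10 → 13). Not NE.
(Moderate, Heavy): Brand 1 can switch to Blitz (12 → 13). Not NE.
(Heavy, None): Brand 1 can switch to Light (7 → 15). Not NE.
(Heavy, Light): Brand 1 can switch to Light (11 → 15). Not NE.
(The remaining 6 profiles each have a profitable deviation by the same check.)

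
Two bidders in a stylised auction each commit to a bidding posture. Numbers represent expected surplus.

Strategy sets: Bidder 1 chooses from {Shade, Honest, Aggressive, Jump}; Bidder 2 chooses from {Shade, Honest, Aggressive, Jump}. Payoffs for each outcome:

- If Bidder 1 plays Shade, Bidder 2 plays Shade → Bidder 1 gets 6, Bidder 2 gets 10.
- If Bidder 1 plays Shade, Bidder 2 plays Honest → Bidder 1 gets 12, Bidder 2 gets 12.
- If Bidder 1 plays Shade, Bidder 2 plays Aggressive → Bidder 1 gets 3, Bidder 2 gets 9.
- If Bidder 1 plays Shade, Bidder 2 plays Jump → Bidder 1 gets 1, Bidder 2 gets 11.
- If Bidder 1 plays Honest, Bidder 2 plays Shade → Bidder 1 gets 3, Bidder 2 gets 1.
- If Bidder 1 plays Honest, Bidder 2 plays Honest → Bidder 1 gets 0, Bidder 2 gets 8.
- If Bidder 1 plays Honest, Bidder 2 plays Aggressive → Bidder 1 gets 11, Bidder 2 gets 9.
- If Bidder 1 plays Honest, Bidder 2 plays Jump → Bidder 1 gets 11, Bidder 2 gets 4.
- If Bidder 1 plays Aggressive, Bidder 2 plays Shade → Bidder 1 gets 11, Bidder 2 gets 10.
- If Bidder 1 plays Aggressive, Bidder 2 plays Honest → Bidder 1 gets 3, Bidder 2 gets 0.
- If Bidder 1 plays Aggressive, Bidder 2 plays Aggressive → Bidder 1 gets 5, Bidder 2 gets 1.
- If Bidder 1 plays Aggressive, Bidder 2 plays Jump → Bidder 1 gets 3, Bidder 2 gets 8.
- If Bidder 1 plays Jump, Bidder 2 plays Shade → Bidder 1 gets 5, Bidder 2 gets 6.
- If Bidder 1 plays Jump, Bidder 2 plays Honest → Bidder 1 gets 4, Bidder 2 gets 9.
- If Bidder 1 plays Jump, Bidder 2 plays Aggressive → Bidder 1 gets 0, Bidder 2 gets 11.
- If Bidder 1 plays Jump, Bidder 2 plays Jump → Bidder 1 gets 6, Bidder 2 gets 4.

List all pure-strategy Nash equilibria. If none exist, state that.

(Shade, Shade): Bidder 1 can switch to Aggressive (6 → 11). Not NE.
(Shade, Honest): Bidder 1 gets 12, best alternative 4; Bidder 2 gets 12, best alternative 11. No profitable deviation — NE.
(Shade, Aggressive): Bidder 1 can switch to Honest (3 → 11). Not NE.
(Shade, Jump): Bidder 1 can switch to Honest (1 → 11). Not NE.
(Honest, Shade): Bidder 1 can switch to Shade (3 → 6). Not NE.
(Honest, Honest): Bidder 1 can switch to Shade (0 → 12). Not NE.
(Honest, Aggressive): Bidder 1 gets 11, best alternative 5; Bidder 2 gets 9, best alternative 8. No profitable deviation — NE.
(Honest, Jump): Bidder 2 can switch to Honest (4 → 8). Not NE.
(Aggressive, Shade): Bidder 1 gets 11, best alternative 6; Bidder 2 gets 10, best alternative 8. No profitable deviation — NE.
(The remaining 7 profiles each have a profitable deviation by the same check.)

The pure Nash equilibria are (Shade, Honest), (Honest, Aggressive), (Aggressive, Shade).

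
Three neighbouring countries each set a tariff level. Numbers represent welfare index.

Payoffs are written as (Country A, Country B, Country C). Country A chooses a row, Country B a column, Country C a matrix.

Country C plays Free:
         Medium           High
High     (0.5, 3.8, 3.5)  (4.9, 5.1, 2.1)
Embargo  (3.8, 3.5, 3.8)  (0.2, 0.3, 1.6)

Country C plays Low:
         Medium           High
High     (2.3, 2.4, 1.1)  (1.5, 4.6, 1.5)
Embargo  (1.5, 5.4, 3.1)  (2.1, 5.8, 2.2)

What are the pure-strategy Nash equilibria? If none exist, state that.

Pure-strategy Nash equilibria: (High, High, Free) and (Embargo, Medium, Free) and (Embargo, High, Low)

(High, Medium, Free): Country A can switch to Embargo (0.5 → 3.8). Not NE.
(High, Medium, Low): Country B can switch to High (2.4 → 4.6). Not NE.
(High, High, Free): Country A gets 4.9, best alternative 0.2; Country B gets 5.1, best alternative 3.8; Country C gets 2.1, best alternative 1.5. No profitable deviation — NE.
(High, High, Low): Country A can switch to Embargo (1.5 → 2.1). Not NE.
(Embargo, Medium, Free): Country A gets 3.8, best alternative 0.5; Country B gets 3.5, best alternative 0.3; Country C gets 3.8, best alternative 3.1. No profitable deviation — NE.
(Embargo, Medium, Low): Country A can switch to High (1.5 → 2.3). Not NE.
(Embargo, High, Free): Country A can switch to High (0.2 → 4.9). Not NE.
(Embargo, High, Low): Country A gets 2.1, best alternative 1.5; Country B gets 5.8, best alternative 5.4; Country C gets 2.2, best alternative 1.6. No profitable deviation — NE.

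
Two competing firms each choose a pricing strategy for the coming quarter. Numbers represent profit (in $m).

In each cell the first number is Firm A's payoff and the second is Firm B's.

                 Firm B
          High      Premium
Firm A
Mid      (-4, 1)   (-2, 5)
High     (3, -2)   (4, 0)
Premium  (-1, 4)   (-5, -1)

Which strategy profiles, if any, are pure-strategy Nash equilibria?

The unique pure-strategy Nash equilibrium is (High, Premium).

Firm A against High: payoffs -4, 3, -1 → best response High.
Firm A against Premium: payoffs -2, 4, -5 → best response High.
Firm B against Mid: payoffs 1, 5 → best response Premium.
Firm B against High: payoffs -2, 0 → best response Premium.
Firm B against Premium: payoffs 4, -1 → best response High.
Mutual best responses: (High, Premium).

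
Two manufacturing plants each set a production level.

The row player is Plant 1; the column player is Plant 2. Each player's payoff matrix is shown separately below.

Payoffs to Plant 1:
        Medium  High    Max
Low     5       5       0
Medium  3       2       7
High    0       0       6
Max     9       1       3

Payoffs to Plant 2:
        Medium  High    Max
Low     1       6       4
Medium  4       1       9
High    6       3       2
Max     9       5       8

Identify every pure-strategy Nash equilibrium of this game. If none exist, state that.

(Low, High), (Medium, Max), (Max, Medium)

Mark each player's best response to every combination of opponents' strategies; a profile where every player is best-responding is a pure Nash equilibrium.
Plant 1 against Medium: payoffs 5, 3, 0, 9 → best response Max.
Plant 1 against High: payoffs 5, 2, 0, 1 → best response Low.
Plant 1 against Max: payoffs 0, 7, 6, 3 → best response Medium.
Plant 2 against Low: payoffs 1, 6, 4 → best response High.
Plant 2 against Medium: payoffs 4, 1, 9 → best response Max.
Plant 2 against High: payoffs 6, 3, 2 → best response Medium.
Plant 2 against Max: payoffs 9, 5, 8 → best response Medium.
Mutual best responses: (Low, High); (Medium, Max); (Max, Medium).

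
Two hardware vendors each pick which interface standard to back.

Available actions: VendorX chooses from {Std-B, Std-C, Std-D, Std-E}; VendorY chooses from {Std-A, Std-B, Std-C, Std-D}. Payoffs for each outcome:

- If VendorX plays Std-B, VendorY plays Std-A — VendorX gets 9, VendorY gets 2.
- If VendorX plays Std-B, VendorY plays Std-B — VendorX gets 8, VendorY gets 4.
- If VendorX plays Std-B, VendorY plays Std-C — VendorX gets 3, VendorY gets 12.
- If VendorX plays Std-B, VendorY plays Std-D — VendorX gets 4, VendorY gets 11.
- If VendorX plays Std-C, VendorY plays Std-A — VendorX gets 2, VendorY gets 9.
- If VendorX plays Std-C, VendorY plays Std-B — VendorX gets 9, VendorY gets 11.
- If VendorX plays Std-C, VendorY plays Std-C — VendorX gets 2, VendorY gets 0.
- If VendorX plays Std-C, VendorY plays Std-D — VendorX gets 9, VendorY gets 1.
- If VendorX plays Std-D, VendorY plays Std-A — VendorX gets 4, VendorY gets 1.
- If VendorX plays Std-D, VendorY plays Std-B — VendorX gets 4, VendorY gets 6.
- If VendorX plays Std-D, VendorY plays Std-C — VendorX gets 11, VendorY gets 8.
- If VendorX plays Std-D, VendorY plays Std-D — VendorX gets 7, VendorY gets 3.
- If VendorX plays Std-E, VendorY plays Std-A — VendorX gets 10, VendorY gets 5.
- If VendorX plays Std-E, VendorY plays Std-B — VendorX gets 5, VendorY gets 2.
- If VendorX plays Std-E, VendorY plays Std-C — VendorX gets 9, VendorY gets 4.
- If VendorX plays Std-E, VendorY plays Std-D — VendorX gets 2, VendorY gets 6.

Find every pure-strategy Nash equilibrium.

(Std-B, Std-A): VendorX can switch to Std-E (9 → 10). Not NE.
(Std-B, Std-B): VendorX can switch to Std-C (8 → 9). Not NE.
(Std-B, Std-C): VendorX can switch to Std-D (3 → 11). Not NE.
(Std-B, Std-D): VendorX can switch to Std-C (4 → 9). Not NE.
(Std-C, Std-A): VendorX can switch to Std-B (2 → 9). Not NE.
(Std-C, Std-B): VendorX gets 9, best alternative 8; VendorY gets 11, best alternative 9. No profitable deviation — NE.
(Std-C, Std-C): VendorX can switch to Std-B (2 → 3). Not NE.
(Std-C, Std-D): VendorY can switch to Std-A (1 → 9). Not NE.
(Std-D, Std-A): VendorX can switch to Std-B (4 → 9). Not NE.
(Std-D, Std-B): VendorX can switch to Std-B (4 → 8). Not NE.
(Std-D, Std-C): VendorX gets 11, best alternative 9; VendorY gets 8, best alternative 6. No profitable deviation — NE.
(Std-D, Std-D): VendorX can switch to Std-C (7 → 9). Not NE.
(The remaining 4 profiles each have a profitable deviation by the same check.)

Pure-strategy Nash equilibria: (Std-C, Std-B), (Std-D, Std-C)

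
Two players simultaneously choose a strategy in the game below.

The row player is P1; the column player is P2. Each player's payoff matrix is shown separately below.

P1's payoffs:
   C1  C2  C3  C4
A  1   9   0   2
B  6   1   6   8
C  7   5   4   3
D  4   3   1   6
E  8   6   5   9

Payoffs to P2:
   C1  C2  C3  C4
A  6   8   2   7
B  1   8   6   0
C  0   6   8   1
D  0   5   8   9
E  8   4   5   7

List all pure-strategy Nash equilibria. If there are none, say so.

Pure-strategy Nash equilibria: (A, C2); (E, C1)

P1 against C1: payoffs 1, 6, 7, 4, 8 → best response E.
P1 against C2: payoffs 9, 1, 5, 3, 6 → best response A.
P1 against C3: payoffs 0, 6, 4, 1, 5 → best response B.
P1 against C4: payoffs 2, 8, 3, 6, 9 → best response E.
P2 against A: payoffs 6, 8, 2, 7 → best response C2.
P2 against B: payoffs 1, 8, 6, 0 → best response C2.
P2 against C: payoffs 0, 6, 8, 1 → best response C3.
P2 against D: payoffs 0, 5, 8, 9 → best response C4.
P2 against E: payoffs 8, 4, 5, 7 → best response C1.
Mutual best responses: (A, C2); (E, C1).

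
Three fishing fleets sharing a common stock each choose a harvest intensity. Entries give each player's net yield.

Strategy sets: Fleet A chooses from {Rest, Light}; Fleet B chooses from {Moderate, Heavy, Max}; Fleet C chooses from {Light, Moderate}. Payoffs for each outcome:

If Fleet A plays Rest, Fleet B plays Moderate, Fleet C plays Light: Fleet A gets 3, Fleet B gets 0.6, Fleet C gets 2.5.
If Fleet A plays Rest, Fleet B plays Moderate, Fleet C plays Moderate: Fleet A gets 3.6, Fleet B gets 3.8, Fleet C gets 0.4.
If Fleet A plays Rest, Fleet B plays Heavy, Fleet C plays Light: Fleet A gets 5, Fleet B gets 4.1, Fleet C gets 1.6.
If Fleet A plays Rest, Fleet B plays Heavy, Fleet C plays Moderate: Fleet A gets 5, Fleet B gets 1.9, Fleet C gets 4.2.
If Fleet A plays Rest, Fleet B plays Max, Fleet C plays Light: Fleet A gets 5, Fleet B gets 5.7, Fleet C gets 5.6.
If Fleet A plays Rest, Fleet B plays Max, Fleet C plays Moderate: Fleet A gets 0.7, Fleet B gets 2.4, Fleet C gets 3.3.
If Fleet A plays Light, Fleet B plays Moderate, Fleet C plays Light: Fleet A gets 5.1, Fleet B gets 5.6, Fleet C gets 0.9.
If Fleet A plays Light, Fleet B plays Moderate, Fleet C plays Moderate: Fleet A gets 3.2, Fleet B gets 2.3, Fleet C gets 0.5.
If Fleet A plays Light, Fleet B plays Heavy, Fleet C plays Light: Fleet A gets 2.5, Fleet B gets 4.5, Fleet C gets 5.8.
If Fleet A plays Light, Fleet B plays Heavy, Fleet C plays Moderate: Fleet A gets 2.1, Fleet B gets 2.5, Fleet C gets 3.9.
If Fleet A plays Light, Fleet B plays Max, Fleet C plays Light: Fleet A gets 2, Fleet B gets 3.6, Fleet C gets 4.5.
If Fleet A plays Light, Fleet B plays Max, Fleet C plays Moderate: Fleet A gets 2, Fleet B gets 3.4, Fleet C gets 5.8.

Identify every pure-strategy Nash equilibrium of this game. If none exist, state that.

Fleet A against (Moderate, Light): payoffs 3, 5.1 → best response Light.
Fleet A against (Moderate, Moderate): payoffs 3.6, 3.2 → best response Rest.
Fleet A against (Heavy, Light): payoffs 5, 2.5 → best response Rest.
Fleet A against (Heavy, Moderate): payoffs 5, 2.1 → best response Rest.
Fleet A against (Max, Light): payoffs 5, 2 → best response Rest.
Fleet A against (Max, Moderate): payoffs 0.7, 2 → best response Light.
Fleet B against (Rest, Light): payoffs 0.6, 4.1, 5.7 → best response Max.
Fleet B against (Rest, Moderate): payoffs 3.8, 1.9, 2.4 → best response Moderate.
Fleet B against (Light, Light): payoffs 5.6, 4.5, 3.6 → best response Moderate.
Fleet B against (Light, Moderate): payoffs 2.3, 2.5, 3.4 → best response Max.
Fleet C against (Rest, Moderate): payoffs 2.5, 0.4 → best response Light.
Fleet C against (Rest, Heavy): payoffs 1.6, 4.2 → best response Moderate.
Fleet C against (Rest, Max): payoffs 5.6, 3.3 → best response Light.
Fleet C against (Light, Moderate): payoffs 0.9, 0.5 → best response Light.
Fleet C against (Light, Heavy): payoffs 5.8, 3.9 → best response Light.
Fleet C against (Light, Max): payoffs 4.5, 5.8 → best response Moderate.
Mutual best responses: (Rest, Max, Light); (Light, Moderate, Light); (Light, Max, Moderate).

(Rest, Max, Light), (Light, Moderate, Light), (Light, Max, Moderate)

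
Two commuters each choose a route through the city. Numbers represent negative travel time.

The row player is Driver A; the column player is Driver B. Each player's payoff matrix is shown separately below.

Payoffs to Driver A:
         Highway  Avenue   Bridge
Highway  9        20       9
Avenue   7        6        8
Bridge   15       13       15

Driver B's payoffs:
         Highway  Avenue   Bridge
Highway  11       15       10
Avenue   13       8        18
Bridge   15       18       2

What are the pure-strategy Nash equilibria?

Pure NE: (Highway, Avenue)

Driver A against Highway: payoffs 9, 7, 15 → best response Bridge.
Driver A against Avenue: payoffs 20, 6, 13 → best response Highway.
Driver A against Bridge: payoffs 9, 8, 15 → best response Bridge.
Driver B against Highway: payoffs 11, 15, 10 → best response Avenue.
Driver B against Avenue: payoffs 13, 8, 18 → best response Bridge.
Driver B against Bridge: payoffs 15, 18, 2 → best response Avenue.
Mutual best responses: (Highway, Avenue).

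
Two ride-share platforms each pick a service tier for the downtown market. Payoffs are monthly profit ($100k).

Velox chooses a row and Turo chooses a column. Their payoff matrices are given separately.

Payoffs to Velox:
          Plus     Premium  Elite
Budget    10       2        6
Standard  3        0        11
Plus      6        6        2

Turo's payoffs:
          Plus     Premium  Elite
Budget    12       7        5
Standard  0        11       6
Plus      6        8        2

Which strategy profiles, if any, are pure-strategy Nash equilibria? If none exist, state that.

The pure Nash equilibria are (Budget, Plus), (Plus, Premium).

Velox against Plus: payoffs 10, 3, 6 → best response Budget.
Velox against Premium: payoffs 2, 0, 6 → best response Plus.
Velox against Elite: payoffs 6, 11, 2 → best response Standard.
Turo against Budget: payoffs 12, 7, 5 → best response Plus.
Turo against Standard: payoffs 0, 11, 6 → best response Premium.
Turo against Plus: payoffs 6, 8, 2 → best response Premium.
Mutual best responses: (Budget, Plus); (Plus, Premium).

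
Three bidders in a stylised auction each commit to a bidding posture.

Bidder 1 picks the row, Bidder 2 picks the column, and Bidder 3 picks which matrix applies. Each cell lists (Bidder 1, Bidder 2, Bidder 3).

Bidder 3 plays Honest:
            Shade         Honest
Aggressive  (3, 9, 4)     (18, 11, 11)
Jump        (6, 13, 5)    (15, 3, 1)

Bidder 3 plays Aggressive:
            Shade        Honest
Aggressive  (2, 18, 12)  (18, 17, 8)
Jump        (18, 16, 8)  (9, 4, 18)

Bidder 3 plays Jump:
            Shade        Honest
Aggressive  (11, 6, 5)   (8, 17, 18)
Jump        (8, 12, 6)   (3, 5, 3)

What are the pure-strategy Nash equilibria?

(Aggressive, Honest, Jump), (Jump, Shade, Aggressive)

Bidder 1 against (Shade, Honest): payoffs 3, 6 → best response Jump.
Bidder 1 against (Shade, Aggressive): payoffs 2, 18 → best response Jump.
Bidder 1 against (Shade, Jump): payoffs 11, 8 → best response Aggressive.
Bidder 1 against (Honest, Honest): payoffs 18, 15 → best response Aggressive.
Bidder 1 against (Honest, Aggressive): payoffs 18, 9 → best response Aggressive.
Bidder 1 against (Honest, Jump): payoffs 8, 3 → best response Aggressive.
Bidder 2 against (Aggressive, Honest): payoffs 9, 11 → best response Honest.
Bidder 2 against (Aggressive, Aggressive): payoffs 18, 17 → best response Shade.
Bidder 2 against (Aggressive, Jump): payoffs 6, 17 → best response Honest.
Bidder 2 against (Jump, Honest): payoffs 13, 3 → best response Shade.
Bidder 2 against (Jump, Aggressive): payoffs 16, 4 → best response Shade.
Bidder 2 against (Jump, Jump): payoffs 12, 5 → best response Shade.
Bidder 3 against (Aggressive, Shade): payoffs 4, 12, 5 → best response Aggressive.
Bidder 3 against (Aggressive, Honest): payoffs 11, 8, 18 → best response Jump.
Bidder 3 against (Jump, Shade): payoffs 5, 8, 6 → best response Aggressive.
Bidder 3 against (Jump, Honest): payoffs 1, 18, 3 → best response Aggressive.
Mutual best responses: (Aggressive, Honest, Jump); (Jump, Shade, Aggressive).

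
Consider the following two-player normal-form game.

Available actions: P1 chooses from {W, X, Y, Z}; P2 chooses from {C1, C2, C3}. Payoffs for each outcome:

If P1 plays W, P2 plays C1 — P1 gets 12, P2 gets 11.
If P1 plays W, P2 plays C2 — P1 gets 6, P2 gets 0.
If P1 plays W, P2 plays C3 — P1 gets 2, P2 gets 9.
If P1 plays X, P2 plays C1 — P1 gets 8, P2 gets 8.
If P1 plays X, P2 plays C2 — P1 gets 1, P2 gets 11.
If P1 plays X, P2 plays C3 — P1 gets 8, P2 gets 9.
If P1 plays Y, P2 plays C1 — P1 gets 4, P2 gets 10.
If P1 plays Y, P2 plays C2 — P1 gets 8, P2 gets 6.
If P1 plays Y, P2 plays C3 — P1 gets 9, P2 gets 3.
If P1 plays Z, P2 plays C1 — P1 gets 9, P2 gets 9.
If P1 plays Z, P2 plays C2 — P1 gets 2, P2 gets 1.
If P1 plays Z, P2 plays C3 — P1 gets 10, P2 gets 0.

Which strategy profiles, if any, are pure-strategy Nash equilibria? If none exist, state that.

Pure NE: (W, C1)

(W, C1): P1 gets 12, best alternative 9; P2 gets 11, best alternative 9. No profitable deviation — NE.
(W, C2): P1 can switch to Y (6 → 8). Not NE.
(W, C3): P1 can switch to X (2 → 8). Not NE.
(X, C1): P1 can switch to W (8 → 12). Not NE.
(X, C2): P1 can switch to W (1 → 6). Not NE.
(X, C3): P1 can switch to Y (8 → 9). Not NE.
(Y, C1): P1 can switch to W (4 → 12). Not NE.
(Y, C2): P2 can switch to C1 (6 → 10). Not NE.
(Y, C3): P1 can switch to Z (9 → 10). Not NE.
(The remaining 3 profiles each have a profitable deviation by the same check.)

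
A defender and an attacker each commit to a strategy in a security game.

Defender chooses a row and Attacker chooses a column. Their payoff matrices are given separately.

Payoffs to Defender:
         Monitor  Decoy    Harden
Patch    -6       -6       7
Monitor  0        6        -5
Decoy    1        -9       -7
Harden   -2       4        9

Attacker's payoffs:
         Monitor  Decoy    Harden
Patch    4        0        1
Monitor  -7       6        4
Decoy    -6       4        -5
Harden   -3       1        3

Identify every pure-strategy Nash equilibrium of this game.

(Patch, Monitor): Defender can switch to Monitor (-6 → 0). Not NE.
(Patch, Decoy): Defender can switch to Monitor (-6 → 6). Not NE.
(Patch, Harden): Defender can switch to Harden (7 → 9). Not NE.
(Monitor, Monitor): Defender can switch to Decoy (0 → 1). Not NE.
(Monitor, Decoy): Defender gets 6, best alternative 4; Attacker gets 6, best alternative 4. No profitable deviation — NE.
(Monitor, Harden): Defender can switch to Patch (-5 → 7). Not NE.
(Decoy, Monitor): Attacker can switch to Decoy (-6 → 4). Not NE.
(Harden, Harden): Defender gets 9, best alternative 7; Attacker gets 3, best alternative 1. No profitable deviation — NE.
(The remaining 4 profiles each have a profitable deviation by the same check.)

(Monitor, Decoy) and (Harden, Harden)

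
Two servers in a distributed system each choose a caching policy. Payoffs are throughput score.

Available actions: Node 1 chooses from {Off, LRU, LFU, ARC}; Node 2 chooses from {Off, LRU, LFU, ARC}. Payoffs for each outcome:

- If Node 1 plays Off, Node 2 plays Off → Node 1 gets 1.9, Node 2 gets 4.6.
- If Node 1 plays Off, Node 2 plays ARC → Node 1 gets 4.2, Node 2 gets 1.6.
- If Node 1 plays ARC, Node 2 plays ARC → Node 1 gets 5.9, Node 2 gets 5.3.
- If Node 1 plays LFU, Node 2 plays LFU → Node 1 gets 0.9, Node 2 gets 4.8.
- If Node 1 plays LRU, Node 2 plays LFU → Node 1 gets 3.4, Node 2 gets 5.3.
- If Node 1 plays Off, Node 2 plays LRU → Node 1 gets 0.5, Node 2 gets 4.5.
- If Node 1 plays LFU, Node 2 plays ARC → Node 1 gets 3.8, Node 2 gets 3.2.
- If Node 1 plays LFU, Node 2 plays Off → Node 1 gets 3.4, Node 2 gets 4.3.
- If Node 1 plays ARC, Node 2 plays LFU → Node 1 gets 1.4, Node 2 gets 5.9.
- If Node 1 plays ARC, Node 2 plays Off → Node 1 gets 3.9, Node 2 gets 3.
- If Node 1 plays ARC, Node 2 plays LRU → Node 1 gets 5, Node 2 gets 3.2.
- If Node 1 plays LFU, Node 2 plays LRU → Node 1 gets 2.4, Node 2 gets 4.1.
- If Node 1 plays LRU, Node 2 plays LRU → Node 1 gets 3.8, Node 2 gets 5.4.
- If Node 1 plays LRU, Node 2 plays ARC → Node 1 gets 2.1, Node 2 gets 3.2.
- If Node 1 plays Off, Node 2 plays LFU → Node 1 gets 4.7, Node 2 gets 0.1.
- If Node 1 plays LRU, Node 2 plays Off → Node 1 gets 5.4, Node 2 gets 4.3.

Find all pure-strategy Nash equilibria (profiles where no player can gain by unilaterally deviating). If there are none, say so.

No pure-strategy Nash equilibrium.

(Off, Off): Node 1 can switch to LRU (1.9 → 5.4). Not NE.
(Off, LRU): Node 1 can switch to LRU (0.5 → 3.8). Not NE.
(Off, LFU): Node 2 can switch to Off (0.1 → 4.6). Not NE.
(Off, ARC): Node 1 can switch to ARC (4.2 → 5.9). Not NE.
(LRU, Off): Node 2 can switch to LRU (4.3 → 5.4). Not NE.
(LRU, LRU): Node 1 can switch to ARC (3.8 → 5). Not NE.
(The remaining 10 profiles each have a profitable deviation by the same check.)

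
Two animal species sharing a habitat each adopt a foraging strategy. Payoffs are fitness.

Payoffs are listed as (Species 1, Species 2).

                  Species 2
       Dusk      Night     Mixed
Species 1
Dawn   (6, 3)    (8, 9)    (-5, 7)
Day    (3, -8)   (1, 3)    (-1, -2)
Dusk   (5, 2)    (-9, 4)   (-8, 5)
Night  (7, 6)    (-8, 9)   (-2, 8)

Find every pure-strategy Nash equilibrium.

The unique pure-strategy Nash equilibrium is (Dawn, Night).

Species 1 against Dusk: payoffs 6, 3, 5, 7 → best response Night.
Species 1 against Night: payoffs 8, 1, -9, -8 → best response Dawn.
Species 1 against Mixed: payoffs -5, -1, -8, -2 → best response Day.
Species 2 against Dawn: payoffs 3, 9, 7 → best response Night.
Species 2 against Day: payoffs -8, 3, -2 → best response Night.
Species 2 against Dusk: payoffs 2, 4, 5 → best response Mixed.
Species 2 against Night: payoffs 6, 9, 8 → best response Night.
Mutual best responses: (Dawn, Night).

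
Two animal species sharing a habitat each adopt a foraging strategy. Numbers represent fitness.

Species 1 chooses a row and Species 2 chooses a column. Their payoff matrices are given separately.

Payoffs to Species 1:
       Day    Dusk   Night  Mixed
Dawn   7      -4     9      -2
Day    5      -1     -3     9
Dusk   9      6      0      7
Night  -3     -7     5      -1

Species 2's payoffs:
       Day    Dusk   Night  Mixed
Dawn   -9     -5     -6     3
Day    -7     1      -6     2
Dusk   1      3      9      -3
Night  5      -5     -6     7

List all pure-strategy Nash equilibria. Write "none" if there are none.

(Dawn, Day): Species 1 can switch to Dusk (7 → 9). Not NE.
(Dawn, Dusk): Species 1 can switch to Day (-4 → -1). Not NE.
(Dawn, Night): Species 2 can switch to Dusk (-6 → -5). Not NE.
(Dawn, Mixed): Species 1 can switch to Day (-2 → 9). Not NE.
(Day, Day): Species 1 can switch to Dawn (5 → 7). Not NE.
(Day, Dusk): Species 1 can switch to Dusk (-1 → 6). Not NE.
(Day, Night): Species 1 can switch to Dawn (-3 → 9). Not NE.
(Day, Mixed): Species 1 gets 9, best alternative 7; Species 2 gets 2, best alternative 1. No profitable deviation — NE.
(Dusk, Day): Species 2 can switch to Dusk (1 → 3). Not NE.
(The remaining 7 profiles each have a profitable deviation by the same check.)

Pure NE: (Day, Mixed)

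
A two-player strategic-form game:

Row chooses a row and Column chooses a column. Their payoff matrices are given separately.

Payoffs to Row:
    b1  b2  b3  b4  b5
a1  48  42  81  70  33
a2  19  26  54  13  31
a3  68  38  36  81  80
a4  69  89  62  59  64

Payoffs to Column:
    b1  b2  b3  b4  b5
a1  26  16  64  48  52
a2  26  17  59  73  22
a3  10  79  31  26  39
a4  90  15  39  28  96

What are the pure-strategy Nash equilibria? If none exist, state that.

(a1, b1): Row can switch to a3 (48 → 68). Not NE.
(a1, b2): Row can switch to a4 (42 → 89). Not NE.
(a1, b3): Row gets 81, best alternative 62; Column gets 64, best alternative 52. No profitable deviation — NE.
(a1, b4): Row can switch to a3 (70 → 81). Not NE.
(a1, b5): Row can switch to a3 (33 → 80). Not NE.
(a2, b1): Row can switch to a1 (19 → 48). Not NE.
(a2, b2): Row can switch to a1 (26 → 42). Not NE.
(a2, b3): Row can switch to a1 (54 → 81). Not NE.
(a2, b4): Row can switch to a1 (13 → 70). Not NE.
(The remaining 11 profiles each have a profitable deviation by the same check.)

The unique pure-strategy Nash equilibrium is (a1, b3).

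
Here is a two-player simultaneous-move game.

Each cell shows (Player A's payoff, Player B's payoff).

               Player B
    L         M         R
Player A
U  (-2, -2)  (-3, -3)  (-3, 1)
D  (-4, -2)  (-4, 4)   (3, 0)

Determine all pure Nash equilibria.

(U, L): Player B can switch to R (-2 → 1). Not NE.
(U, M): Player B can switch to L (-3 → -2). Not NE.
(U, R): Player A can switch to D (-3 → 3). Not NE.
(D, L): Player A can switch to U (-4 → -2). Not NE.
(D, M): Player A can switch to U (-4 → -3). Not NE.
(D, R): Player B can switch to M (0 → 4). Not NE.

This game has no pure Nash equilibrium.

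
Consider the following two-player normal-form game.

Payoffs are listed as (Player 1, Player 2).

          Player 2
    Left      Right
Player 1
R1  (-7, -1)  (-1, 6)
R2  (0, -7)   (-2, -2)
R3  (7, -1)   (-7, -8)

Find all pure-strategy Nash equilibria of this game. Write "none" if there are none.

Pure-strategy Nash equilibria: (R1, Right) and (R3, Left)

(R1, Left): Player 1 can switch to R2 (-7 → 0). Not NE.
(R1, Right): Player 1 gets -1, best alternative -2; Player 2 gets 6, best alternative -1. No profitable deviation — NE.
(R2, Left): Player 1 can switch to R3 (0 → 7). Not NE.
(R2, Right): Player 1 can switch to R1 (-2 → -1). Not NE.
(R3, Left): Player 1 gets 7, best alternative 0; Player 2 gets -1, best alternative -8. No profitable deviation — NE.
(R3, Right): Player 1 can switch to R1 (-7 → -1). Not NE.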